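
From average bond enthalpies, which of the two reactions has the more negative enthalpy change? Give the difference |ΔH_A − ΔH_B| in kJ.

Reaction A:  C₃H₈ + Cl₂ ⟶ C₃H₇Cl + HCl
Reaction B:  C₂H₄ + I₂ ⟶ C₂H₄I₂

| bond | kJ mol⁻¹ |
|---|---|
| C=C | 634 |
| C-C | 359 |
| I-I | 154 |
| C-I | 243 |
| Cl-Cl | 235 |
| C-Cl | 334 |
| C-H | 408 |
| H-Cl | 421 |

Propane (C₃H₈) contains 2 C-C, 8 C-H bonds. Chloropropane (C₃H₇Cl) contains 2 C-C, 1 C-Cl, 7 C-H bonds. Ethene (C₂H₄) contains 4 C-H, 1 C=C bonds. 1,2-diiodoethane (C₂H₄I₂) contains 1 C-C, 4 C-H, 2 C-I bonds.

Reaction A, by 55 kJ

Reaction A:
  Bonds broken (reactants):
    C-C: 2 × 359 = 718
    C-H: 8 × 408 = 3264
    Cl-Cl: 1 × 235 = 235
    Σ(broken) = 4217 kJ
  Bonds formed (products):
    C-C: 2 × 359 = 718
    C-Cl: 1 × 334 = 334
    C-H: 7 × 408 = 2856
    H-Cl: 1 × 421 = 421
    Σ(formed) = 4329 kJ
  ΔH_A = 4217 − 4329 = −112 kJ
Reaction B:
  Bonds broken (reactants):
    C-H: 4 × 408 = 1632
    C=C: 1 × 634 = 634
    I-I: 1 × 154 = 154
    Σ(broken) = 2420 kJ
  Bonds formed (products):
    C-C: 1 × 359 = 359
    C-H: 4 × 408 = 1632
    C-I: 2 × 243 = 486
    Σ(formed) = 2477 kJ
  ΔH_B = 2420 − 2477 = −57 kJ
ΔH_A − ΔH_B = −55 kJ, so reaction A has the more negative ΔH; |ΔH_A − ΔH_B| = 55 kJ.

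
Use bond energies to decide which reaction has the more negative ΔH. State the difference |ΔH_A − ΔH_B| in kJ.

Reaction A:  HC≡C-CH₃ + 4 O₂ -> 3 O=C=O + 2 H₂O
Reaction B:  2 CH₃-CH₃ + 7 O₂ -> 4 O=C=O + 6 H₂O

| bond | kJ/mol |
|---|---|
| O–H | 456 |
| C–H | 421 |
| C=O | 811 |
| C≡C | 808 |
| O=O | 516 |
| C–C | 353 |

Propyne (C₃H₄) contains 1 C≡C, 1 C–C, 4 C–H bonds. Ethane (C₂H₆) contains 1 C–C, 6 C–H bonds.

Reaction A:
  Bonds broken (reactants):
    C≡C: 1 × 808 = 808
    C–C: 1 × 353 = 353
    C–H: 4 × 421 = 1684
    O=O: 4 × 516 = 2064
    Σ(broken) = 4909 kJ
  Bonds formed (products):
    C=O: 6 × 811 = 4866
    O–H: 4 × 456 = 1824
    Σ(formed) = 6690 kJ
  ΔH_A = 4909 − 6690 = −1781 kJ
Reaction B:
  Bonds broken (reactants):
    C–C: 2 × 353 = 706
    C–H: 12 × 421 = 5052
    O=O: 7 × 516 = 3612
    Σ(broken) = 9370 kJ
  Bonds formed (products):
    C=O: 8 × 811 = 6488
    O–H: 12 × 456 = 5472
    Σ(formed) = 11960 kJ
  ΔH_B = 9370 − 11960 = −2590 kJ
ΔH_A − ΔH_B = +809 kJ, so reaction B has the more negative ΔH; |ΔH_A − ΔH_B| = 809 kJ.

Reaction B, by 809 kJ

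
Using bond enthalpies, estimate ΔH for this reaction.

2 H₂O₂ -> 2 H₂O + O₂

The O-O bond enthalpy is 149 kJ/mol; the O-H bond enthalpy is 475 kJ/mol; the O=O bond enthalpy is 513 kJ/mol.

ΔH ≈ −215 kJ

Bonds broken (reactants):
  O-H: 4 × 475 = 1900
  O-O: 2 × 149 = 298
  Σ(broken) = 2198 kJ
Bonds formed (products):
  O-H: 4 × 475 = 1900
  O=O: 1 × 513 = 513
  Σ(formed) = 2413 kJ
ΔH = Σ(broken) − Σ(formed) = 2198 − 2413 = −215 kJ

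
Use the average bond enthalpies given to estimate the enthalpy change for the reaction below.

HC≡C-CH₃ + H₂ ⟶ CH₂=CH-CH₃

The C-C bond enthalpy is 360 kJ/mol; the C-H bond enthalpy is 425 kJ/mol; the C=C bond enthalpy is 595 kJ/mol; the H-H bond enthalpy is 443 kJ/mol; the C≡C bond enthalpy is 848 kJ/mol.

ΔH ≈ −154 kJ

Bonds broken (reactants):
  C≡C: 1 × 848 = 848
  C-C: 1 × 360 = 360
  C-H: 4 × 425 = 1700
  H-H: 1 × 443 = 443
  Σ(broken) = 3351 kJ
Bonds formed (products):
  C-C: 1 × 360 = 360
  C-H: 6 × 425 = 2550
  C=C: 1 × 595 = 595
  Σ(formed) = 3505 kJ
ΔH = Σ(broken) − Σ(formed) = 3351 − 3505 = −154 kJ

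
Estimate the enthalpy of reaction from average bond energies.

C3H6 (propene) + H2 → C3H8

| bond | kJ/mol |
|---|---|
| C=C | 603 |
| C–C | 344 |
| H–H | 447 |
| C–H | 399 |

Bonds broken (reactants):
  C–C: 1 × 344 = 344
  C–H: 6 × 399 = 2394
  C=C: 1 × 603 = 603
  H–H: 1 × 447 = 447
  Σ(broken) = 3788 kJ
Bonds formed (products):
  C–C: 2 × 344 = 688
  C–H: 8 × 399 = 3192
  Σ(formed) = 3880 kJ
ΔH = Σ(broken) − Σ(formed) = 3788 − 3880 = −92 kJ

ΔH ≈ −92 kJ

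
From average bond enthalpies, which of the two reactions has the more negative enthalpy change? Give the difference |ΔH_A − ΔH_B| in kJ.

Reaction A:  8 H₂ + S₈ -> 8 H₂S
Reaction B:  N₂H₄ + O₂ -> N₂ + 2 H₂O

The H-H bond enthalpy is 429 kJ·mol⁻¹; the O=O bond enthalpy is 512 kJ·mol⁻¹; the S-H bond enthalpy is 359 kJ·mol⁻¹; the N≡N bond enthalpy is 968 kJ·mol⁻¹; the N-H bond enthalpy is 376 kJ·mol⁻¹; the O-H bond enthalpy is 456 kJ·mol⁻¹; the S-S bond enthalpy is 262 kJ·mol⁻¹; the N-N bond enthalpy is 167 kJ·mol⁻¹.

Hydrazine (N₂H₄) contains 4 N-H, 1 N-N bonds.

Reaction A:
  Bonds broken (reactants):
    H-H: 8 × 429 = 3432
    S-S: 8 × 262 = 2096
    Σ(broken) = 5528 kJ
  Bonds formed (products):
    S-H: 16 × 359 = 5744
    Σ(formed) = 5744 kJ
  ΔH_A = 5528 − 5744 = −216 kJ
Reaction B:
  Bonds broken (reactants):
    N-H: 4 × 376 = 1504
    N-N: 1 × 167 = 167
    O=O: 1 × 512 = 512
    Σ(broken) = 2183 kJ
  Bonds formed (products):
    N≡N: 1 × 968 = 968
    O-H: 4 × 456 = 1824
    Σ(formed) = 2792 kJ
  ΔH_B = 2183 − 2792 = −609 kJ
ΔH_A − ΔH_B = +393 kJ, so reaction B has the more negative ΔH; |ΔH_A − ΔH_B| = 393 kJ.

Reaction B, by 393 kJ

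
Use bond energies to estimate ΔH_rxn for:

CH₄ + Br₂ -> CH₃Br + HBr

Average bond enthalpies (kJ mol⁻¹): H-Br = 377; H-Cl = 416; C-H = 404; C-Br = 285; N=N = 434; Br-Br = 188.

ΔH ≈ −70 kJ

Bonds broken (reactants):
  Br-Br: 1 × 188 = 188
  C-H: 4 × 404 = 1616
  Σ(broken) = 1804 kJ
Bonds formed (products):
  C-Br: 1 × 285 = 285
  C-H: 3 × 404 = 1212
  H-Br: 1 × 377 = 377
  Σ(formed) = 1874 kJ
ΔH = Σ(broken) − Σ(formed) = 1804 − 1874 = −70 kJ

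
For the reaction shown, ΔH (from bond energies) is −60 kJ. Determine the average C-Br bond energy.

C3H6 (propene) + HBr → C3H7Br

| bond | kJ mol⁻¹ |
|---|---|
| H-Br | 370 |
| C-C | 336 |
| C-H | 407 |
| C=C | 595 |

Let D be the C-Br bond energy.
Σ(broken) = 1×336 + 6×407 + 1×595 + 1×370 = 3743
Σ(formed) = 1×D + 2×336 + 7×407 = 3521 + D
ΔH = Σ(broken) − Σ(formed) = (3743) − (3521 + D) = +222 − D
Setting this equal to −60 kJ gives D = 282 kJ/mol.

D(C-Br) ≈ 282 kJ/mol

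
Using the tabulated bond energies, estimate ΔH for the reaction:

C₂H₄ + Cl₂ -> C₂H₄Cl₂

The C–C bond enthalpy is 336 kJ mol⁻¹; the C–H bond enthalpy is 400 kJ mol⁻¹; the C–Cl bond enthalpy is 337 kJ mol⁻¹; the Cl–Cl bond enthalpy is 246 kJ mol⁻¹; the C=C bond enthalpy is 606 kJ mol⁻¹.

Bonds broken (reactants):
  C–H: 4 × 400 = 1600
  C=C: 1 × 606 = 606
  Cl–Cl: 1 × 246 = 246
  Σ(broken) = 2452 kJ
Bonds formed (products):
  C–C: 1 × 336 = 336
  C–Cl: 2 × 337 = 674
  C–H: 4 × 400 = 1600
  Σ(formed) = 2610 kJ
ΔH = Σ(broken) − Σ(formed) = 2452 − 2610 = −158 kJ

ΔH ≈ −158 kJ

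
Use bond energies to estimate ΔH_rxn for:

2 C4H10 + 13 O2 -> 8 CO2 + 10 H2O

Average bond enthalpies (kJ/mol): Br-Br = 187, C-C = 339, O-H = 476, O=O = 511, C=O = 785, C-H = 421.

ΔH ≈ −4983 kJ

Bonds broken (reactants):
  C-C: 6 × 339 = 2034
  C-H: 20 × 421 = 8420
  O=O: 13 × 511 = 6643
  Σ(broken) = 17097 kJ
Bonds formed (products):
  C=O: 16 × 785 = 12560
  O-H: 20 × 476 = 9520
  Σ(formed) = 22080 kJ
ΔH = Σ(broken) − Σ(formed) = 17097 − 22080 = −4983 kJ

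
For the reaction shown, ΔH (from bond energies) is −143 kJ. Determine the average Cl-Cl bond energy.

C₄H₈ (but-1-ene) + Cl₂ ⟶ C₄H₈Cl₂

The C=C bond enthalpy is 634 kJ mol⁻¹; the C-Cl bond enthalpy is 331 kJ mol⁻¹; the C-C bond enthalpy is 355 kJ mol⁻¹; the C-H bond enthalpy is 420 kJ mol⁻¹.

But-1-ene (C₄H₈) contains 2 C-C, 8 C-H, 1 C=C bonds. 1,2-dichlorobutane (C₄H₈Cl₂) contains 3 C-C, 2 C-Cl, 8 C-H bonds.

Let D be the Cl-Cl bond energy.
Σ(broken) = 2×355 + 8×420 + 1×634 + 1×D = 4704 + D
Σ(formed) = 3×355 + 2×331 + 8×420 = 5087
ΔH = Σ(broken) − Σ(formed) = (4704 + D) − (5087) = −383 + D
Setting this equal to −143 kJ gives D = 240 kJ/mol.

D(Cl-Cl) ≈ 240 kJ/mol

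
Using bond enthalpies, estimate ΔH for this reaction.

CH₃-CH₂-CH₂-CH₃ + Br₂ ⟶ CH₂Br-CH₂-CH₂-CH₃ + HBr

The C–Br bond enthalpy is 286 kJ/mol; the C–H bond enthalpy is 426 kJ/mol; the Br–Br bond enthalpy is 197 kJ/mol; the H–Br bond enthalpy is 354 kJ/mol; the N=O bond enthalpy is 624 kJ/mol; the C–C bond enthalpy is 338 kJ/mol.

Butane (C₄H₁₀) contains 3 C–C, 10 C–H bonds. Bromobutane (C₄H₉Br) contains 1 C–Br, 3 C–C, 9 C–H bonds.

ΔH ≈ −17 kJ

Bonds broken (reactants):
  Br–Br: 1 × 197 = 197
  C–C: 3 × 338 = 1014
  C–H: 10 × 426 = 4260
  Σ(broken) = 5471 kJ
Bonds formed (products):
  C–Br: 1 × 286 = 286
  C–C: 3 × 338 = 1014
  C–H: 9 × 426 = 3834
  H–Br: 1 × 354 = 354
  Σ(formed) = 5488 kJ
ΔH = Σ(broken) − Σ(formed) = 5471 − 5488 = −17 kJ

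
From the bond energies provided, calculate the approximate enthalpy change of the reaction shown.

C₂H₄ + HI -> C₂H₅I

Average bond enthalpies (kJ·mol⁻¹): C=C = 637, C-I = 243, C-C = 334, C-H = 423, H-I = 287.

Bonds broken (reactants):
  C-H: 4 × 423 = 1692
  C=C: 1 × 637 = 637
  H-I: 1 × 287 = 287
  Σ(broken) = 2616 kJ
Bonds formed (products):
  C-C: 1 × 334 = 334
  C-H: 5 × 423 = 2115
  C-I: 1 × 243 = 243
  Σ(formed) = 2692 kJ
ΔH = Σ(broken) − Σ(formed) = 2616 − 2692 = −76 kJ

ΔH ≈ −76 kJ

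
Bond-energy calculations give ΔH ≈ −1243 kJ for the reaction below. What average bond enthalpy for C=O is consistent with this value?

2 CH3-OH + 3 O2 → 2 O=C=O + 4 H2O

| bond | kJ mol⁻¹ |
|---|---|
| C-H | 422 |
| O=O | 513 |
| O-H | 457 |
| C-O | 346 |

Let D be the C=O bond energy.
Σ(broken) = 6×422 + 2×346 + 2×457 + 3×513 = 5677
Σ(formed) = 4×D + 8×457 = 3656 + 4D
ΔH = Σ(broken) − Σ(formed) = (5677) − (3656 + 4D) = +2021 − 4D
Setting this equal to −1243 kJ gives 4D = 3264, so D = 816 kJ/mol.

D(C=O) ≈ 816 kJ/mol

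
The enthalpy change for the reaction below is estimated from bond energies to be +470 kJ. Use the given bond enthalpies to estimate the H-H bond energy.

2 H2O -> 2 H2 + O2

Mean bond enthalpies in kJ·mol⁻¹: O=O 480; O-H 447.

D(H-H) ≈ 419 kJ/mol

Let D be the H-H bond energy.
Σ(broken) = 4×447 = 1788
Σ(formed) = 2×D + 1×480 = 480 + 2D
ΔH = Σ(broken) − Σ(formed) = (1788) − (480 + 2D) = +1308 − 2D
Setting this equal to +470 kJ gives 2D = 838, so D = 419 kJ/mol.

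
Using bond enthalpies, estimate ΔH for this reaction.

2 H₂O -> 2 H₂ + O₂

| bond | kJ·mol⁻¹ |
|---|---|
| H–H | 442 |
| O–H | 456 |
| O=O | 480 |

Bonds broken (reactants):
  O–H: 4 × 456 = 1824
  Σ(broken) = 1824 kJ
Bonds formed (products):
  H–H: 2 × 442 = 884
  O=O: 1 × 480 = 480
  Σ(formed) = 1364 kJ
ΔH = Σ(broken) − Σ(formed) = 1824 − 1364 = +460 kJ

ΔH ≈ +460 kJ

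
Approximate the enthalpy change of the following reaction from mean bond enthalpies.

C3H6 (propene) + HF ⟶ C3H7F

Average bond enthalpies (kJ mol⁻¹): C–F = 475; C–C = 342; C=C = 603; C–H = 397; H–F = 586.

ΔH ≈ −25 kJ

Bonds broken (reactants):
  C–C: 1 × 342 = 342
  C–H: 6 × 397 = 2382
  C=C: 1 × 603 = 603
  H–F: 1 × 586 = 586
  Σ(broken) = 3913 kJ
Bonds formed (products):
  C–C: 2 × 342 = 684
  C–F: 1 × 475 = 475
  C–H: 7 × 397 = 2779
  Σ(formed) = 3938 kJ
ΔH = Σ(broken) − Σ(formed) = 3913 − 3938 = −25 kJ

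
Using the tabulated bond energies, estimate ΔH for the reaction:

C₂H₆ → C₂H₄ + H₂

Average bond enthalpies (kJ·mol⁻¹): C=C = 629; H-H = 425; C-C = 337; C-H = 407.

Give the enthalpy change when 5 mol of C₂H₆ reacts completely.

Bonds broken (reactants):
  C-C: 1 × 337 = 337
  C-H: 6 × 407 = 2442
  Σ(broken) = 2779 kJ
Bonds formed (products):
  C-H: 4 × 407 = 1628
  C=C: 1 × 629 = 629
  H-H: 1 × 425 = 425
  Σ(formed) = 2682 kJ
ΔH = Σ(broken) − Σ(formed) = 2779 − 2682 = +97 kJ
For 5× the reaction as written: 5 × (+97) = +485 kJ

ΔH = +485 kJ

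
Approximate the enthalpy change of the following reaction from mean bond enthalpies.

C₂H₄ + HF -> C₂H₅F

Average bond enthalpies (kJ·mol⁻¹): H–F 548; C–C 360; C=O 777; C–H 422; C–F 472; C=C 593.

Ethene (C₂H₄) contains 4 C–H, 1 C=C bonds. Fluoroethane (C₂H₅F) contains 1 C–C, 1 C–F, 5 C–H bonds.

Bonds broken (reactants):
  C–H: 4 × 422 = 1688
  C=C: 1 × 593 = 593
  H–F: 1 × 548 = 548
  Σ(broken) = 2829 kJ
Bonds formed (products):
  C–C: 1 × 360 = 360
  C–F: 1 × 472 = 472
  C–H: 5 × 422 = 2110
  Σ(formed) = 2942 kJ
ΔH = Σ(broken) − Σ(formed) = 2829 − 2942 = −113 kJ

ΔH ≈ −113 kJ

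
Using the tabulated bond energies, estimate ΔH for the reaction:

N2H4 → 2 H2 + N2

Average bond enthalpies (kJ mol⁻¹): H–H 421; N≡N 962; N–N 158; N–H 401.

ΔH ≈ −42 kJ

Bonds broken (reactants):
  N–H: 4 × 401 = 1604
  N–N: 1 × 158 = 158
  Σ(broken) = 1762 kJ
Bonds formed (products):
  H–H: 2 × 421 = 842
  N≡N: 1 × 962 = 962
  Σ(formed) = 1804 kJ
ΔH = Σ(broken) − Σ(formed) = 1762 − 1804 = −42 kJ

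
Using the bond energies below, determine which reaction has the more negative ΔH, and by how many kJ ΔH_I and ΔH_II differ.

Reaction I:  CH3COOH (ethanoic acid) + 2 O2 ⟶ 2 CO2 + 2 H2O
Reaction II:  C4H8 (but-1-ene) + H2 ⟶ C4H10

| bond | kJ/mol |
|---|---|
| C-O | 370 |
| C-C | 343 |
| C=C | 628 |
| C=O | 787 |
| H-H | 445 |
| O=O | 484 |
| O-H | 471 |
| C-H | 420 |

Reaction I:
  Bonds broken (reactants):
    C-C: 1 × 343 = 343
    C-H: 3 × 420 = 1260
    C-O: 1 × 370 = 370
    C=O: 1 × 787 = 787
    O-H: 1 × 471 = 471
    O=O: 2 × 484 = 968
    Σ(broken) = 4199 kJ
  Bonds formed (products):
    C=O: 4 × 787 = 3148
    O-H: 4 × 471 = 1884
    Σ(formed) = 5032 kJ
  ΔH_I = 4199 − 5032 = −833 kJ
Reaction II:
  Bonds broken (reactants):
    C-C: 2 × 343 = 686
    C-H: 8 × 420 = 3360
    C=C: 1 × 628 = 628
    H-H: 1 × 445 = 445
    Σ(broken) = 5119 kJ
  Bonds formed (products):
    C-C: 3 × 343 = 1029
    C-H: 10 × 420 = 4200
    Σ(formed) = 5229 kJ
  ΔH_II = 5119 − 5229 = −110 kJ
ΔH_I − ΔH_II = −723 kJ, so reaction I has the more negative ΔH; |ΔH_I − ΔH_II| = 723 kJ.

Reaction I, by 723 kJ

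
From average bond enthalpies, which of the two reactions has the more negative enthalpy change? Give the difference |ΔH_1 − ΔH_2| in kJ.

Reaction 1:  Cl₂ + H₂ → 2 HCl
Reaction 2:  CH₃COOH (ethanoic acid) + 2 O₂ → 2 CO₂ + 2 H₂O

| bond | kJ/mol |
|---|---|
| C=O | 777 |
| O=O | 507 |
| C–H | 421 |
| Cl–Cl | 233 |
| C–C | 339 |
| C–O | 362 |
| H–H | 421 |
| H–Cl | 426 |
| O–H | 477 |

Reaction 1:
  Bonds broken (reactants):
    Cl–Cl: 1 × 233 = 233
    H–H: 1 × 421 = 421
    Σ(broken) = 654 kJ
  Bonds formed (products):
    H–Cl: 2 × 426 = 852
    Σ(formed) = 852 kJ
  ΔH_1 = 654 − 852 = −198 kJ
Reaction 2:
  Bonds broken (reactants):
    C–C: 1 × 339 = 339
    C–H: 3 × 421 = 1263
    C–O: 1 × 362 = 362
    C=O: 1 × 777 = 777
    O–H: 1 × 477 = 477
    O=O: 2 × 507 = 1014
    Σ(broken) = 4232 kJ
  Bonds formed (products):
    C=O: 4 × 777 = 3108
    O–H: 4 × 477 = 1908
    Σ(formed) = 5016 kJ
  ΔH_2 = 4232 − 5016 = −784 kJ
ΔH_1 − ΔH_2 = +586 kJ, so reaction 2 has the more negative ΔH; |ΔH_1 − ΔH_2| = 586 kJ.

Reaction 2, by 586 kJ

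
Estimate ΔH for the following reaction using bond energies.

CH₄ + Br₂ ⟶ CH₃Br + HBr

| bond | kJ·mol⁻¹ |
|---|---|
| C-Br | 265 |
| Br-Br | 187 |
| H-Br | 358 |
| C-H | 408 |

ΔH ≈ −28 kJ

Bonds broken (reactants):
  Br-Br: 1 × 187 = 187
  C-H: 4 × 408 = 1632
  Σ(broken) = 1819 kJ
Bonds formed (products):
  C-Br: 1 × 265 = 265
  C-H: 3 × 408 = 1224
  H-Br: 1 × 358 = 358
  Σ(formed) = 1847 kJ
ΔH = Σ(broken) − Σ(formed) = 1819 − 1847 = −28 kJ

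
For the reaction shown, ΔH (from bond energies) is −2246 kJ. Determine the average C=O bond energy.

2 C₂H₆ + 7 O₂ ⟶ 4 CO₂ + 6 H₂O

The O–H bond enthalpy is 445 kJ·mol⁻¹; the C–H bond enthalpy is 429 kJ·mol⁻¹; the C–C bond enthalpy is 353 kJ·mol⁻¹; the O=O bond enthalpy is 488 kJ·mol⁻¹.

D(C=O) ≈ 772 kJ/mol

Let D be the C=O bond energy.
Σ(broken) = 2×353 + 12×429 + 7×488 = 9270
Σ(formed) = 8×D + 12×445 = 5340 + 8D
ΔH = Σ(broken) − Σ(formed) = (9270) − (5340 + 8D) = +3930 − 8D
Setting this equal to −2246 kJ gives 8D = 6176, so D = 772 kJ/mol.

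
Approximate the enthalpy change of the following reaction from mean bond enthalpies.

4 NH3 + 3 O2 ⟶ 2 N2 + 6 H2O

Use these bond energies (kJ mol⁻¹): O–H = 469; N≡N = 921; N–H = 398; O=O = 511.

Bonds broken (reactants):
  N–H: 12 × 398 = 4776
  O=O: 3 × 511 = 1533
  Σ(broken) = 6309 kJ
Bonds formed (products):
  N≡N: 2 × 921 = 1842
  O–H: 12 × 469 = 5628
  Σ(formed) = 7470 kJ
ΔH = Σ(broken) − Σ(formed) = 6309 − 7470 = −1161 kJ

ΔH ≈ −1161 kJ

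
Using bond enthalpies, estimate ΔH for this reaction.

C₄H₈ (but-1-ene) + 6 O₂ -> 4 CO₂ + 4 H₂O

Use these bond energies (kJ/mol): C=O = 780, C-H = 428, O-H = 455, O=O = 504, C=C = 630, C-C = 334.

ΔH ≈ −2134 kJ

Bonds broken (reactants):
  C-C: 2 × 334 = 668
  C-H: 8 × 428 = 3424
  C=C: 1 × 630 = 630
  O=O: 6 × 504 = 3024
  Σ(broken) = 7746 kJ
Bonds formed (products):
  C=O: 8 × 780 = 6240
  O-H: 8 × 455 = 3640
  Σ(formed) = 9880 kJ
ΔH = Σ(broken) − Σ(formed) = 7746 − 9880 = −2134 kJ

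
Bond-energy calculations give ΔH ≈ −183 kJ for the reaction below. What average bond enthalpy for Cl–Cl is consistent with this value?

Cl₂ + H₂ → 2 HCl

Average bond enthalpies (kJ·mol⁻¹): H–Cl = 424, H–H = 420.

Let D be the Cl–Cl bond energy.
Σ(broken) = 1×D + 1×420 = 420 + D
Σ(formed) = 2×424 = 848
ΔH = Σ(broken) − Σ(formed) = (420 + D) − (848) = −428 + D
Setting this equal to −183 kJ gives D = 245 kJ/mol.

D(Cl–Cl) ≈ 245 kJ/mol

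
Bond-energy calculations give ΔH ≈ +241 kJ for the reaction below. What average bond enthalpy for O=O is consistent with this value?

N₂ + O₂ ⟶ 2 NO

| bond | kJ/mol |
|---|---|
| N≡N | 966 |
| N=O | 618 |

D(O=O) ≈ 511 kJ/mol

Let D be the O=O bond energy.
Σ(broken) = 1×966 + 1×D = 966 + D
Σ(formed) = 2×618 = 1236
ΔH = Σ(broken) − Σ(formed) = (966 + D) − (1236) = −270 + D
Setting this equal to +241 kJ gives D = 511 kJ/mol.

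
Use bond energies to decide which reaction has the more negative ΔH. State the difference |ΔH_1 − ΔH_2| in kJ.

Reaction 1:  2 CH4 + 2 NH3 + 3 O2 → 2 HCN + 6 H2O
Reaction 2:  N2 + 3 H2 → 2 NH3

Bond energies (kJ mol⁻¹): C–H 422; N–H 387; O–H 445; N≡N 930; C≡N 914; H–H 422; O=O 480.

Reaction 1, by 748 kJ

Reaction 1:
  Bonds broken (reactants):
    C–H: 8 × 422 = 3376
    N–H: 6 × 387 = 2322
    O=O: 3 × 480 = 1440
    Σ(broken) = 7138 kJ
  Bonds formed (products):
    C≡N: 2 × 914 = 1828
    C–H: 2 × 422 = 844
    O–H: 12 × 445 = 5340
    Σ(formed) = 8012 kJ
  ΔH_1 = 7138 − 8012 = −874 kJ
Reaction 2:
  Bonds broken (reactants):
    H–H: 3 × 422 = 1266
    N≡N: 1 × 930 = 930
    Σ(broken) = 2196 kJ
  Bonds formed (products):
    N–H: 6 × 387 = 2322
    Σ(formed) = 2322 kJ
  ΔH_2 = 2196 − 2322 = −126 kJ
ΔH_1 − ΔH_2 = −748 kJ, so reaction 1 has the more negative ΔH; |ΔH_1 − ΔH_2| = 748 kJ.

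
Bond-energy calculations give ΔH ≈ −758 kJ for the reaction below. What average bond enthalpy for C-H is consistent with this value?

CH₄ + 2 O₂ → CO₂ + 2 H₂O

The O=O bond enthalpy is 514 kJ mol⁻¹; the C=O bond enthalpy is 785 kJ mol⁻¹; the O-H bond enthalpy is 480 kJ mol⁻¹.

D(C-H) ≈ 426 kJ/mol

Let D be the C-H bond energy.
Σ(broken) = 4×D + 2×514 = 1028 + 4D
Σ(formed) = 2×785 + 4×480 = 3490
ΔH = Σ(broken) − Σ(formed) = (1028 + 4D) − (3490) = −2462 + 4D
Setting this equal to −758 kJ gives 4D = 1704, so D = 426 kJ/mol.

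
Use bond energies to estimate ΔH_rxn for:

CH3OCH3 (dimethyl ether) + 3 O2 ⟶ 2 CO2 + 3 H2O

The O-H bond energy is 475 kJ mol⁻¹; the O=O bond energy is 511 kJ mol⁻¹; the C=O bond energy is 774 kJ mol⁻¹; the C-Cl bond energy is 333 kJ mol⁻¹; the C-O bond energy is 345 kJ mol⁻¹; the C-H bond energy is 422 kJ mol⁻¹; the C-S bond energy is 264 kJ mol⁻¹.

Bonds broken (reactants):
  C-H: 6 × 422 = 2532
  C-O: 2 × 345 = 690
  O=O: 3 × 511 = 1533
  Σ(broken) = 4755 kJ
Bonds formed (products):
  C=O: 4 × 774 = 3096
  O-H: 6 × 475 = 2850
  Σ(formed) = 5946 kJ
ΔH = Σ(broken) − Σ(formed) = 4755 − 5946 = −1191 kJ

ΔH ≈ −1191 kJ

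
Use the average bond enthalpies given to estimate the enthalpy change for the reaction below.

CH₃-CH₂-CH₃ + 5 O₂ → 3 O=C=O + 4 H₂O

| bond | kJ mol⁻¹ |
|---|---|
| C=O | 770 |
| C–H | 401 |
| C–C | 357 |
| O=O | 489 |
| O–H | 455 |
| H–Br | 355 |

Bonds broken (reactants):
  C–C: 2 × 357 = 714
  C–H: 8 × 401 = 3208
  O=O: 5 × 489 = 2445
  Σ(broken) = 6367 kJ
Bonds formed (products):
  C=O: 6 × 770 = 4620
  O–H: 8 × 455 = 3640
  Σ(formed) = 8260 kJ
ΔH = Σ(broken) − Σ(formed) = 6367 − 8260 = −1893 kJ

ΔH ≈ −1893 kJ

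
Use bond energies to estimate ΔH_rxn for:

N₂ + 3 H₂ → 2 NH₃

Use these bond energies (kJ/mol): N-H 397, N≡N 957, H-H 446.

Bonds broken (reactants):
  H-H: 3 × 446 = 1338
  N≡N: 1 × 957 = 957
  Σ(broken) = 2295 kJ
Bonds formed (products):
  N-H: 6 × 397 = 2382
  Σ(formed) = 2382 kJ
ΔH = Σ(broken) − Σ(formed) = 2295 − 2382 = −87 kJ

ΔH ≈ −87 kJ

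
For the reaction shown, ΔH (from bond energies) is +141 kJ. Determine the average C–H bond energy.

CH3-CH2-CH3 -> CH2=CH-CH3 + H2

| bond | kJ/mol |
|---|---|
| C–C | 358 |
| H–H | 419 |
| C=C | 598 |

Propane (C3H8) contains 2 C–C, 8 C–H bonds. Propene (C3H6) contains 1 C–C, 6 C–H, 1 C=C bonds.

Let D be the C–H bond energy.
Σ(broken) = 2×358 + 8×D = 716 + 8D
Σ(formed) = 1×358 + 6×D + 1×598 + 1×419 = 1375 + 6D
ΔH = Σ(broken) − Σ(formed) = (716 + 8D) − (1375 + 6D) = −659 + 2D
Setting this equal to +141 kJ gives 2D = 800, so D = 400 kJ/mol.

D(C–H) ≈ 400 kJ/mol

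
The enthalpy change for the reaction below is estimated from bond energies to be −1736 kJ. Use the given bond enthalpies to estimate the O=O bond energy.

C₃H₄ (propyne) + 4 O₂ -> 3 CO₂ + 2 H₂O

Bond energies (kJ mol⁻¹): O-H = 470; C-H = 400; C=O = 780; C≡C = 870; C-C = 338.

D(O=O) ≈ 504 kJ/mol

Let D be the O=O bond energy.
Σ(broken) = 1×870 + 1×338 + 4×400 + 4×D = 2808 + 4D
Σ(formed) = 6×780 + 4×470 = 6560
ΔH = Σ(broken) − Σ(formed) = (2808 + 4D) − (6560) = −3752 + 4D
Setting this equal to −1736 kJ gives 4D = 2016, so D = 504 kJ/mol.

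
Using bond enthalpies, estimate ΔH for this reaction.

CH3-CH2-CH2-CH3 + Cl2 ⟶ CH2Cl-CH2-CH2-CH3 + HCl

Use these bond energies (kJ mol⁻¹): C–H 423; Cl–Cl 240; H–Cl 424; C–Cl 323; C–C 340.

ΔH ≈ −84 kJ

Bonds broken (reactants):
  C–C: 3 × 340 = 1020
  C–H: 10 × 423 = 4230
  Cl–Cl: 1 × 240 = 240
  Σ(broken) = 5490 kJ
Bonds formed (products):
  C–C: 3 × 340 = 1020
  C–Cl: 1 × 323 = 323
  C–H: 9 × 423 = 3807
  H–Cl: 1 × 424 = 424
  Σ(formed) = 5574 kJ
ΔH = Σ(broken) − Σ(formed) = 5490 − 5574 = −84 kJ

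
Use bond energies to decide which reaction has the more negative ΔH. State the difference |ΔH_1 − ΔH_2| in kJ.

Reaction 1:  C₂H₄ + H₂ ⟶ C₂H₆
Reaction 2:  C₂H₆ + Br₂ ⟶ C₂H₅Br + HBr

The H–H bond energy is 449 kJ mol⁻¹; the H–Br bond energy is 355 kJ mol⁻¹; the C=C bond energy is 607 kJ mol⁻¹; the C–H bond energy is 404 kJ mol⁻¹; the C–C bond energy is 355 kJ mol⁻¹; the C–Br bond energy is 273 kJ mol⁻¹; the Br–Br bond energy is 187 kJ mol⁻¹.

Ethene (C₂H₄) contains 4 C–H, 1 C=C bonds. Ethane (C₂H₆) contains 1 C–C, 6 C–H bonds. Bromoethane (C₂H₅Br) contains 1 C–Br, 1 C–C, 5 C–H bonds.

Reaction 1:
  Bonds broken (reactants):
    C–H: 4 × 404 = 1616
    C=C: 1 × 607 = 607
    H–H: 1 × 449 = 449
    Σ(broken) = 2672 kJ
  Bonds formed (products):
    C–C: 1 × 355 = 355
    C–H: 6 × 404 = 2424
    Σ(formed) = 2779 kJ
  ΔH_1 = 2672 − 2779 = −107 kJ
Reaction 2:
  Bonds broken (reactants):
    Br–Br: 1 × 187 = 187
    C–C: 1 × 355 = 355
    C–H: 6 × 404 = 2424
    Σ(broken) = 2966 kJ
  Bonds formed (products):
    C–Br: 1 × 273 = 273
    C–C: 1 × 355 = 355
    C–H: 5 × 404 = 2020
    H–Br: 1 × 355 = 355
    Σ(formed) = 3003 kJ
  ΔH_2 = 2966 − 3003 = −37 kJ
ΔH_1 − ΔH_2 = −70 kJ, so reaction 1 has the more negative ΔH; |ΔH_1 − ΔH_2| = 70 kJ.

Reaction 1, by 70 kJ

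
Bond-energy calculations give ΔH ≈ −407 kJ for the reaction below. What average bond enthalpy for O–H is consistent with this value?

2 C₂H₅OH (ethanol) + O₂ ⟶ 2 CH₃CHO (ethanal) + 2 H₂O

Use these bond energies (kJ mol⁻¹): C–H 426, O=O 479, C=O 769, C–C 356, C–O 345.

Let D be the O–H bond energy.
Σ(broken) = 2×356 + 10×426 + 2×345 + 2×D + 1×479 = 6141 + 2D
Σ(formed) = 2×356 + 8×426 + 2×769 + 4×D = 5658 + 4D
ΔH = Σ(broken) − Σ(formed) = (6141 + 2D) − (5658 + 4D) = +483 − 2D
Setting this equal to −407 kJ gives 2D = 890, so D = 445 kJ/mol.

D(O–H) ≈ 445 kJ/mol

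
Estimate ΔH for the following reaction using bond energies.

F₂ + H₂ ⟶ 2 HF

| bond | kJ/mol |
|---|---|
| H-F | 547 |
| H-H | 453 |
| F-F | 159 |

Bonds broken (reactants):
  F-F: 1 × 159 = 159
  H-H: 1 × 453 = 453
  Σ(broken) = 612 kJ
Bonds formed (products):
  H-F: 2 × 547 = 1094
  Σ(formed) = 1094 kJ
ΔH = Σ(broken) − Σ(formed) = 612 − 1094 = −482 kJ

ΔH ≈ −482 kJ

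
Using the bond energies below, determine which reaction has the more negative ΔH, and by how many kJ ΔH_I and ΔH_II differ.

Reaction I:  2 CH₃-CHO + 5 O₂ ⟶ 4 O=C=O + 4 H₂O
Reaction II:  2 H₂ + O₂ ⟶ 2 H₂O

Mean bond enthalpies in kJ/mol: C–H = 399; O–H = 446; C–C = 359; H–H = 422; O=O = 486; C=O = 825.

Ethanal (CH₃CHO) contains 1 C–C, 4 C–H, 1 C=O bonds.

Reaction I:
  Bonds broken (reactants):
    C–C: 2 × 359 = 718
    C–H: 8 × 399 = 3192
    C=O: 2 × 825 = 1650
    O=O: 5 × 486 = 2430
    Σ(broken) = 7990 kJ
  Bonds formed (products):
    C=O: 8 × 825 = 6600
    O–H: 8 × 446 = 3568
    Σ(formed) = 10168 kJ
  ΔH_I = 7990 − 10168 = −2178 kJ
Reaction II:
  Bonds broken (reactants):
    H–H: 2 × 422 = 844
    O=O: 1 × 486 = 486
    Σ(broken) = 1330 kJ
  Bonds formed (products):
    O–H: 4 × 446 = 1784
    Σ(formed) = 1784 kJ
  ΔH_II = 1330 − 1784 = −454 kJ
ΔH_I − ΔH_II = −1724 kJ, so reaction I has the more negative ΔH; |ΔH_I − ΔH_II| = 1724 kJ.

Reaction I, by 1724 kJ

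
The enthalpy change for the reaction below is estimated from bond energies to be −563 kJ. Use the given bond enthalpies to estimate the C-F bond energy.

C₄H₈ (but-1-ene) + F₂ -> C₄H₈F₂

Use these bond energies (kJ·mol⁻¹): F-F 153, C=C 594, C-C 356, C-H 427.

D(C-F) ≈ 477 kJ/mol

Let D be the C-F bond energy.
Σ(broken) = 2×356 + 8×427 + 1×594 + 1×153 = 4875
Σ(formed) = 3×356 + 2×D + 8×427 = 4484 + 2D
ΔH = Σ(broken) − Σ(formed) = (4875) − (4484 + 2D) = +391 − 2D
Setting this equal to −563 kJ gives 2D = 954, so D = 477 kJ/mol.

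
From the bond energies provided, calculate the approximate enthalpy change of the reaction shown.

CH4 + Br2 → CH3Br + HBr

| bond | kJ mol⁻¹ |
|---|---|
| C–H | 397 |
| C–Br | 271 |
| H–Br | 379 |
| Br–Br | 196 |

Bonds broken (reactants):
  Br–Br: 1 × 196 = 196
  C–H: 4 × 397 = 1588
  Σ(broken) = 1784 kJ
Bonds formed (products):
  C–Br: 1 × 271 = 271
  C–H: 3 × 397 = 1191
  H–Br: 1 × 379 = 379
  Σ(formed) = 1841 kJ
ΔH = Σ(broken) − Σ(formed) = 1784 − 1841 = −57 kJ

ΔH ≈ −57 kJ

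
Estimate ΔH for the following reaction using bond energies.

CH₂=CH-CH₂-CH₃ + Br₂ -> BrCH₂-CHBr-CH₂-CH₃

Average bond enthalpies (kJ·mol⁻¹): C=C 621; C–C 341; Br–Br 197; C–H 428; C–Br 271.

Bonds broken (reactants):
  Br–Br: 1 × 197 = 197
  C–C: 2 × 341 = 682
  C–H: 8 × 428 = 3424
  C=C: 1 × 621 = 621
  Σ(broken) = 4924 kJ
Bonds formed (products):
  C–Br: 2 × 271 = 542
  C–C: 3 × 341 = 1023
  C–H: 8 × 428 = 3424
  Σ(formed) = 4989 kJ
ΔH = Σ(broken) − Σ(formed) = 4924 − 4989 = −65 kJ

ΔH ≈ −65 kJ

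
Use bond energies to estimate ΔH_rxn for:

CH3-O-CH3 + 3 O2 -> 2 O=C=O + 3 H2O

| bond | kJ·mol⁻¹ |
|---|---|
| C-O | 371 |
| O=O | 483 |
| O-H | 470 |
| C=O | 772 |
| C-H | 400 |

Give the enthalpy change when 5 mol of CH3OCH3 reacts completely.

ΔH = −6585 kJ

Bonds broken (reactants):
  C-H: 6 × 400 = 2400
  C-O: 2 × 371 = 742
  O=O: 3 × 483 = 1449
  Σ(broken) = 4591 kJ
Bonds formed (products):
  C=O: 4 × 772 = 3088
  O-H: 6 × 470 = 2820
  Σ(formed) = 5908 kJ
ΔH = Σ(broken) − Σ(formed) = 4591 − 5908 = −1317 kJ
For 5× the reaction as written: 5 × (−1317) = −6585 kJ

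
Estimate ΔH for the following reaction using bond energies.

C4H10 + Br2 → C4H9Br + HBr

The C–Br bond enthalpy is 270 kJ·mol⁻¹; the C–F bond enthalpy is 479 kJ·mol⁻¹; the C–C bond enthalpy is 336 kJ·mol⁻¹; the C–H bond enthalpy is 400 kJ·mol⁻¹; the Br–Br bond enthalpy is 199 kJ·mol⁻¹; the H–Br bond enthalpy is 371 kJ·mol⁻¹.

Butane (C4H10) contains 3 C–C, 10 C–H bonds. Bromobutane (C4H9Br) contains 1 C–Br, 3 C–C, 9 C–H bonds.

ΔH ≈ −42 kJ

Bonds broken (reactants):
  Br–Br: 1 × 199 = 199
  C–C: 3 × 336 = 1008
  C–H: 10 × 400 = 4000
  Σ(broken) = 5207 kJ
Bonds formed (products):
  C–Br: 1 × 270 = 270
  C–C: 3 × 336 = 1008
  C–H: 9 × 400 = 3600
  H–Br: 1 × 371 = 371
  Σ(formed) = 5249 kJ
ΔH = Σ(broken) − Σ(formed) = 5207 − 5249 = −42 kJ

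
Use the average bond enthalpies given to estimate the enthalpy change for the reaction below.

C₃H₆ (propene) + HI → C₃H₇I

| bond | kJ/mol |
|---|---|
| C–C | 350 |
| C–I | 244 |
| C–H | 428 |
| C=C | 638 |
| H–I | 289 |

Bonds broken (reactants):
  C–C: 1 × 350 = 350
  C–H: 6 × 428 = 2568
  C=C: 1 × 638 = 638
  H–I: 1 × 289 = 289
  Σ(broken) = 3845 kJ
Bonds formed (products):
  C–C: 2 × 350 = 700
  C–H: 7 × 428 = 2996
  C–I: 1 × 244 = 244
  Σ(formed) = 3940 kJ
ΔH = Σ(broken) − Σ(formed) = 3845 − 3940 = −95 kJ

ΔH ≈ −95 kJ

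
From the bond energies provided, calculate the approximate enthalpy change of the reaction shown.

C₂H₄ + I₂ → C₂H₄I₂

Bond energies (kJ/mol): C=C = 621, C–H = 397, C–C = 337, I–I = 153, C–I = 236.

Bonds broken (reactants):
  C–H: 4 × 397 = 1588
  C=C: 1 × 621 = 621
  I–I: 1 × 153 = 153
  Σ(broken) = 2362 kJ
Bonds formed (products):
  C–C: 1 × 337 = 337
  C–H: 4 × 397 = 1588
  C–I: 2 × 236 = 472
  Σ(formed) = 2397 kJ
ΔH = Σ(broken) − Σ(formed) = 2362 − 2397 = −35 kJ

ΔH ≈ −35 kJ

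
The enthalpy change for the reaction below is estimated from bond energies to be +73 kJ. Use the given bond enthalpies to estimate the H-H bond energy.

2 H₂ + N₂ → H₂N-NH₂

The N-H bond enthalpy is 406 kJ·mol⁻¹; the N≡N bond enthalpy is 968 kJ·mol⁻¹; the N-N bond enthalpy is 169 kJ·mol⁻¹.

Let D be the H-H bond energy.
Σ(broken) = 2×D + 1×968 = 968 + 2D
Σ(formed) = 4×406 + 1×169 = 1793
ΔH = Σ(broken) − Σ(formed) = (968 + 2D) − (1793) = −825 + 2D
Setting this equal to +73 kJ gives 2D = 898, so D = 449 kJ/mol.

D(H-H) ≈ 449 kJ/mol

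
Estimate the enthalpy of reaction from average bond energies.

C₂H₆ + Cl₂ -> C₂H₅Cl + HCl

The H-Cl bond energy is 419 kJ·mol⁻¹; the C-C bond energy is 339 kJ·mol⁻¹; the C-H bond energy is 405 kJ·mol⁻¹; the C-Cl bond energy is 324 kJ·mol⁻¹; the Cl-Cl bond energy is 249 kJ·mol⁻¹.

Bonds broken (reactants):
  C-C: 1 × 339 = 339
  C-H: 6 × 405 = 2430
  Cl-Cl: 1 × 249 = 249
  Σ(broken) = 3018 kJ
Bonds formed (products):
  C-C: 1 × 339 = 339
  C-Cl: 1 × 324 = 324
  C-H: 5 × 405 = 2025
  H-Cl: 1 × 419 = 419
  Σ(formed) = 3107 kJ
ΔH = Σ(broken) − Σ(formed) = 3018 − 3107 = −89 kJ

ΔH ≈ −89 kJ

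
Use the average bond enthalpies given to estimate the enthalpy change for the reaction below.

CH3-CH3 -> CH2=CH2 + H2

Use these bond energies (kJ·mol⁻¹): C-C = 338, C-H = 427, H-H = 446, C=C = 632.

Bonds broken (reactants):
  C-C: 1 × 338 = 338
  C-H: 6 × 427 = 2562
  Σ(broken) = 2900 kJ
Bonds formed (products):
  C-H: 4 × 427 = 1708
  C=C: 1 × 632 = 632
  H-H: 1 × 446 = 446
  Σ(formed) = 2786 kJ
ΔH = Σ(broken) − Σ(formed) = 2900 − 2786 = +114 kJ

ΔH ≈ +114 kJ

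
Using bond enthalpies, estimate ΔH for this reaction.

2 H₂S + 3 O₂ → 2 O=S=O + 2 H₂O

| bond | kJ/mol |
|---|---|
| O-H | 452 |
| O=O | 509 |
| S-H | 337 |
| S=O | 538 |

Bonds broken (reactants):
  O=O: 3 × 509 = 1527
  S-H: 4 × 337 = 1348
  Σ(broken) = 2875 kJ
Bonds formed (products):
  O-H: 4 × 452 = 1808
  S=O: 4 × 538 = 2152
  Σ(formed) = 3960 kJ
ΔH = Σ(broken) − Σ(formed) = 2875 − 3960 = −1085 kJ

ΔH ≈ −1085 kJ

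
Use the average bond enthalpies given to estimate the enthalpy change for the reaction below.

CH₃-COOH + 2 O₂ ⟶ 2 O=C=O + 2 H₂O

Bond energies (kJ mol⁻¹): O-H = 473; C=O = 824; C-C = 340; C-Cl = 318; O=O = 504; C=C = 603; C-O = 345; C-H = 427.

Bonds broken (reactants):
  C-C: 1 × 340 = 340
  C-H: 3 × 427 = 1281
  C-O: 1 × 345 = 345
  C=O: 1 × 824 = 824
  O-H: 1 × 473 = 473
  O=O: 2 × 504 = 1008
  Σ(broken) = 4271 kJ
Bonds formed (products):
  C=O: 4 × 824 = 3296
  O-H: 4 × 473 = 1892
  Σ(formed) = 5188 kJ
ΔH = Σ(broken) − Σ(formed) = 4271 − 5188 = −917 kJ

ΔH ≈ −917 kJ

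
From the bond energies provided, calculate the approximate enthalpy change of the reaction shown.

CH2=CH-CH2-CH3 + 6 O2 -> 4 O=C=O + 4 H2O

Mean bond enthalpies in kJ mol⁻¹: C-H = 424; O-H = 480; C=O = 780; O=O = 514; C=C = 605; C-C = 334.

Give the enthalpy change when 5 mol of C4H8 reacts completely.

ΔH = −11655 kJ

Bonds broken (reactants):
  C-C: 2 × 334 = 668
  C-H: 8 × 424 = 3392
  C=C: 1 × 605 = 605
  O=O: 6 × 514 = 3084
  Σ(broken) = 7749 kJ
Bonds formed (products):
  C=O: 8 × 780 = 6240
  O-H: 8 × 480 = 3840
  Σ(formed) = 10080 kJ
ΔH = Σ(broken) − Σ(formed) = 7749 − 10080 = −2331 kJ
For 5× the reaction as written: 5 × (−2331) = −11655 kJ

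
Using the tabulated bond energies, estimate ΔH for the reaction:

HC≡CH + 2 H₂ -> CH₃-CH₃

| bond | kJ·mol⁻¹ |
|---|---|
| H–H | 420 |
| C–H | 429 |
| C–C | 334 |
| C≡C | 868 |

ΔH ≈ −342 kJ

Bonds broken (reactants):
  C≡C: 1 × 868 = 868
  C–H: 2 × 429 = 858
  H–H: 2 × 420 = 840
  Σ(broken) = 2566 kJ
Bonds formed (products):
  C–C: 1 × 334 = 334
  C–H: 6 × 429 = 2574
  Σ(formed) = 2908 kJ
ΔH = Σ(broken) − Σ(formed) = 2566 − 2908 = −342 kJ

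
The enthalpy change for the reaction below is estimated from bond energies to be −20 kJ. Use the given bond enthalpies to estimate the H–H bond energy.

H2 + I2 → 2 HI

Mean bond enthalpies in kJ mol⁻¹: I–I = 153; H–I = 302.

D(H–H) ≈ 431 kJ/mol

Let D be the H–H bond energy.
Σ(broken) = 1×D + 1×153 = 153 + D
Σ(formed) = 2×302 = 604
ΔH = Σ(broken) − Σ(formed) = (153 + D) − (604) = −451 + D
Setting this equal to −20 kJ gives D = 431 kJ/mol.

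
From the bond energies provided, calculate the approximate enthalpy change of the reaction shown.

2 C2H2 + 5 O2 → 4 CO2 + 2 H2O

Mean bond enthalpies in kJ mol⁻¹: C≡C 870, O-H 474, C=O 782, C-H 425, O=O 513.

ΔH ≈ −2147 kJ

Bonds broken (reactants):
  C≡C: 2 × 870 = 1740
  C-H: 4 × 425 = 1700
  O=O: 5 × 513 = 2565
  Σ(broken) = 6005 kJ
Bonds formed (products):
  C=O: 8 × 782 = 6256
  O-H: 4 × 474 = 1896
  Σ(formed) = 8152 kJ
ΔH = Σ(broken) − Σ(formed) = 6005 − 8152 = −2147 kJ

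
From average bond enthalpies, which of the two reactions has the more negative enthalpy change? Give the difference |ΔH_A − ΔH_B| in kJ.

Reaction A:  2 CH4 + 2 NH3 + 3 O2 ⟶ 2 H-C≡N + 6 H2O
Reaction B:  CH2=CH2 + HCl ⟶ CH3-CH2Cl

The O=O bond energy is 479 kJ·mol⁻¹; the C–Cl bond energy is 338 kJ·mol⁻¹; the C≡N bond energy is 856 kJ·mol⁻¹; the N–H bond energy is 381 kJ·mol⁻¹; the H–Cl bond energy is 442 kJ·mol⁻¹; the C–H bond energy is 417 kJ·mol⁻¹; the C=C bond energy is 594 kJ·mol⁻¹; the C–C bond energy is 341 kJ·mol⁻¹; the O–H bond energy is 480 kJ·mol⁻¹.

Reaction A:
  Bonds broken (reactants):
    C–H: 8 × 417 = 3336
    N–H: 6 × 381 = 2286
    O=O: 3 × 479 = 1437
    Σ(broken) = 7059 kJ
  Bonds formed (products):
    C≡N: 2 × 856 = 1712
    C–H: 2 × 417 = 834
    O–H: 12 × 480 = 5760
    Σ(formed) = 8306 kJ
  ΔH_A = 7059 − 8306 = −1247 kJ
Reaction B:
  Bonds broken (reactants):
    C–H: 4 × 417 = 1668
    C=C: 1 × 594 = 594
    H–Cl: 1 × 442 = 442
    Σ(broken) = 2704 kJ
  Bonds formed (products):
    C–C: 1 × 341 = 341
    C–Cl: 1 × 338 = 338
    C–H: 5 × 417 = 2085
    Σ(formed) = 2764 kJ
  ΔH_B = 2704 − 2764 = −60 kJ
ΔH_A − ΔH_B = −1187 kJ, so reaction A has the more negative ΔH; |ΔH_A − ΔH_B| = 1187 kJ.

Reaction A, by 1187 kJ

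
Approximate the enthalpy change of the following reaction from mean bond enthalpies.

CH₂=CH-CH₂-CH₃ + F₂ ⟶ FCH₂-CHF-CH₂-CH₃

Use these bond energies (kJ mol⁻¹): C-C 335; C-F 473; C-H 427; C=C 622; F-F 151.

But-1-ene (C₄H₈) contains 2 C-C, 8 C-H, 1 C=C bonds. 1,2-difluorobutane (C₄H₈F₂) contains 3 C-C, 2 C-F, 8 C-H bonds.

Bonds broken (reactants):
  C-C: 2 × 335 = 670
  C-H: 8 × 427 = 3416
  C=C: 1 × 622 = 622
  F-F: 1 × 151 = 151
  Σ(broken) = 4859 kJ
Bonds formed (products):
  C-C: 3 × 335 = 1005
  C-F: 2 × 473 = 946
  C-H: 8 × 427 = 3416
  Σ(formed) = 5367 kJ
ΔH = Σ(broken) − Σ(formed) = 4859 − 5367 = −508 kJ

ΔH ≈ −508 kJ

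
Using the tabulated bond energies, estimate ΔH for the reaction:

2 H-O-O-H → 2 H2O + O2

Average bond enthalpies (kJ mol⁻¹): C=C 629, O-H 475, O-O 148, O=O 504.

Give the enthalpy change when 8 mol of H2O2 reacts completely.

ΔH = −832 kJ

Bonds broken (reactants):
  O-H: 4 × 475 = 1900
  O-O: 2 × 148 = 296
  Σ(broken) = 2196 kJ
Bonds formed (products):
  O-H: 4 × 475 = 1900
  O=O: 1 × 504 = 504
  Σ(formed) = 2404 kJ
ΔH = Σ(broken) − Σ(formed) = 2196 − 2404 = −208 kJ
For 4× the reaction as written: 4 × (−208) = −832 kJ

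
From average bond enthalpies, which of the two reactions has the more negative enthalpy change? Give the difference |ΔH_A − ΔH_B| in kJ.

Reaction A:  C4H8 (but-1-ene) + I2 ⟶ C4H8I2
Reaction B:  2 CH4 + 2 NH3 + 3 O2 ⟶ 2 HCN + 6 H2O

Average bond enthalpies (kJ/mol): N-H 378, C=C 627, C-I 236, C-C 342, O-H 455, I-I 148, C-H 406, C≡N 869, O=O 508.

Reaction A:
  Bonds broken (reactants):
    C-C: 2 × 342 = 684
    C-H: 8 × 406 = 3248
    C=C: 1 × 627 = 627
    I-I: 1 × 148 = 148
    Σ(broken) = 4707 kJ
  Bonds formed (products):
    C-C: 3 × 342 = 1026
    C-H: 8 × 406 = 3248
    C-I: 2 × 236 = 472
    Σ(formed) = 4746 kJ
  ΔH_A = 4707 − 4746 = −39 kJ
Reaction B:
  Bonds broken (reactants):
    C-H: 8 × 406 = 3248
    N-H: 6 × 378 = 2268
    O=O: 3 × 508 = 1524
    Σ(broken) = 7040 kJ
  Bonds formed (products):
    C≡N: 2 × 869 = 1738
    C-H: 2 × 406 = 812
    O-H: 12 × 455 = 5460
    Σ(formed) = 8010 kJ
  ΔH_B = 7040 − 8010 = −970 kJ
ΔH_A − ΔH_B = +931 kJ, so reaction B has the more negative ΔH; |ΔH_A − ΔH_B| = 931 kJ.

Reaction B, by 931 kJ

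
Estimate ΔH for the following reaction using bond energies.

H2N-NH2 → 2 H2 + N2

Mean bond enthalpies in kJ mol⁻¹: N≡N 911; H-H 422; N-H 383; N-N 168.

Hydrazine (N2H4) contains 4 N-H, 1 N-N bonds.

ΔH ≈ −55 kJ

Bonds broken (reactants):
  N-H: 4 × 383 = 1532
  N-N: 1 × 168 = 168
  Σ(broken) = 1700 kJ
Bonds formed (products):
  H-H: 2 × 422 = 844
  N≡N: 1 × 911 = 911
  Σ(formed) = 1755 kJ
ΔH = Σ(broken) − Σ(formed) = 1700 − 1755 = −55 kJ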